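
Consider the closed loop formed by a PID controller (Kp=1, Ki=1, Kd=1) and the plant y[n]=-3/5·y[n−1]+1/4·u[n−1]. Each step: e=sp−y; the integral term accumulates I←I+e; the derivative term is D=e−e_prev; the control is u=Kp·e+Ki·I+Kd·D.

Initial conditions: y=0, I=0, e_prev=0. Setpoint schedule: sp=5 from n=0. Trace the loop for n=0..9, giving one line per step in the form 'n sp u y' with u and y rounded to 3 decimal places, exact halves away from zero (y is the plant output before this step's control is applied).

(exact arithmetic carried between steps; '≈' marks a value shown rounded to 6 d.p. or computed from one; I and e_prev carry over from the previous line; the table rounds u and y to 3 d.p., halves away from zero)
n=0: y=0, sp=5, e=sp−y=5; I=5, D=e−e_prev=5; u=1·5+1·5+1·5=15; next y=-3/5·0+1/4·15=3.75
n=1: y=3.75, sp=5, e=sp−y=1.25; I=6.25, D=e−e_prev=-3.75; u=1·1.25+1·6.25+1·(-3.75)=3.75; next y=-3/5·3.75+1/4·3.75=-1.3125
n=2: y=-1.3125, sp=5, e=sp−y=6.3125; I=12.5625, D=e−e_prev=5.0625; u=1·6.3125+1·12.5625+1·5.0625=23.9375; next y=-3/5·(-1.3125)+1/4·23.9375=6.771875
n=3: y=6.771875, sp=5, e=sp−y=-1.771875; I=10.790625, D=e−e_prev=-8.084375; u=1·(-1.771875)+1·10.790625+1·(-8.084375)=0.934375; next y=-3/5·6.771875+1/4·0.934375≈-3.829531
n=4: y≈-3.829531, sp=5, e=sp−y≈8.829531; I≈19.620156, D=e−e_prev≈10.601406; u=1·8.829531+1·19.620156+1·10.601406≈39.051094; next y=-3/5·(-3.829531)+1/4·39.051094≈12.060492
n=5: y≈12.060492, sp=5, e=sp−y≈-7.060492; I≈12.559664, D=e−e_prev≈-15.890023; u=1·(-7.060492)+1·12.559664+1·(-15.890023)≈-10.390852; next y=-3/5·12.060492+1/4·(-10.390852)≈-9.834008
n=6: y≈-9.834008, sp=5, e=sp−y≈14.834008; I≈27.393672, D=e−e_prev≈21.894500; u=1·14.834008+1·27.393672+1·21.894500≈64.122181; next y=-3/5·(-9.834008)+1/4·64.122181≈21.930950
n=7: y≈21.930950, sp=5, e=sp−y≈-16.930950; I≈10.462722, D=e−e_prev≈-31.764958; u=1·(-16.930950)+1·10.462722+1·(-31.764958)≈-38.233186; next y=-3/5·21.930950+1/4·(-38.233186)≈-22.716867
n=8: y≈-22.716867, sp=5, e=sp−y≈27.716867; I≈38.179589, D=e−e_prev≈44.647817; u=1·27.716867+1·38.179589+1·44.647817≈110.544272; next y=-3/5·(-22.716867)+1/4·110.544272≈41.266188
n=9: y≈41.266188, sp=5, e=sp−y≈-36.266188; I≈1.913401, D=e−e_prev≈-63.983055; u=1·(-36.266188)+1·1.913401+1·(-63.983055)≈-98.335842; next y=-3/5·41.266188+1/4·(-98.335842)≈-49.343673

0 5 15.000 0.000
1 5 3.750 3.750
2 5 23.938 -1.313
3 5 0.934 6.772
4 5 39.051 -3.830
5 5 -10.391 12.060
6 5 64.122 -9.834
7 5 -38.233 21.931
8 5 110.544 -22.717
9 5 -98.336 41.266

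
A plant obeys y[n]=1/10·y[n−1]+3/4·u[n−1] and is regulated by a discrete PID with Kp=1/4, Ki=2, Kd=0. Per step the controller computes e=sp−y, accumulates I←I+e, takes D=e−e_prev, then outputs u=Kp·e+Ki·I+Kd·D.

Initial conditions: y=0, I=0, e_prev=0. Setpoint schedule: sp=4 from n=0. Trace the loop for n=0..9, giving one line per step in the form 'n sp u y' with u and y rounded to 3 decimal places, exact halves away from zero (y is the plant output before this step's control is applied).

0 4 9.000 0.000
1 4 1.813 6.750
2 4 6.923 2.034
3 4 3.292 5.395
4 4 5.872 3.008
5 4 4.038 4.705
6 4 5.341 3.499
7 4 4.415 4.356
8 4 5.073 3.747
9 4 4.606 4.180

(exact arithmetic carried between steps; '≈' marks a value shown rounded to 6 d.p. or computed from one; I and e_prev carry over from the previous line; the table rounds u and y to 3 d.p., halves away from zero)
n=0: y=0, sp=4, e=sp−y=4; I=4, D=e−e_prev=4; u=1/4·4+2·4+0·4=9; next y=1/10·0+3/4·9=6.75
n=1: y=6.75, sp=4, e=sp−y=-2.75; I=1.25, D=e−e_prev=-6.75; u=1/4·(-2.75)+2·1.25+0·(-6.75)=1.8125; next y=1/10·6.75+3/4·1.8125=2.034375
n=2: y=2.034375, sp=4, e=sp−y=1.965625; I=3.215625, D=e−e_prev=4.715625; u=1/4·1.965625+2·3.215625+0·4.715625≈6.922656; next y=1/10·2.034375+3/4·6.922656≈5.395430
n=3: y≈5.395430, sp=4, e=sp−y≈-1.395430; I≈1.820195, D=e−e_prev≈-3.361055; u=1/4·(-1.395430)+2·1.820195+0·(-3.361055)≈3.291533; next y=1/10·5.395430+3/4·3.291533≈3.008193
n=4: y≈3.008193, sp=4, e=sp−y≈0.991807; I≈2.812002, D=e−e_prev≈2.387237; u=1/4·0.991807+2·2.812002+0·2.387237≈5.871957; next y=1/10·3.008193+3/4·5.871957≈4.704787
n=5: y≈4.704787, sp=4, e=sp−y≈-0.704787; I≈2.107216, D=e−e_prev≈-1.696594; u=1/4·(-0.704787)+2·2.107216+0·(-1.696594)≈4.038235; next y=1/10·4.704787+3/4·4.038235≈3.499155
n=6: y≈3.499155, sp=4, e=sp−y≈0.500845; I≈2.608061, D=e−e_prev≈1.205632; u=1/4·0.500845+2·2.608061+0·1.205632≈5.341333; next y=1/10·3.499155+3/4·5.341333≈4.355915
n=7: y≈4.355915, sp=4, e=sp−y≈-0.355915; I≈2.252146, D=e−e_prev≈-0.856761; u=1/4·(-0.355915)+2·2.252146+0·(-0.856761)≈4.415312; next y=1/10·4.355915+3/4·4.415312≈3.747076
n=8: y≈3.747076, sp=4, e=sp−y≈0.252924; I≈2.505070, D=e−e_prev≈0.608840; u=1/4·0.252924+2·2.505070+0·0.608840≈5.073371; next y=1/10·3.747076+3/4·5.073371≈4.179736
n=9: y≈4.179736, sp=4, e=sp−y≈-0.179736; I≈2.325334, D=e−e_prev≈-0.432660; u=1/4·(-0.179736)+2·2.325334+0·(-0.432660)≈4.605734; next y=1/10·4.179736+3/4·4.605734≈3.872274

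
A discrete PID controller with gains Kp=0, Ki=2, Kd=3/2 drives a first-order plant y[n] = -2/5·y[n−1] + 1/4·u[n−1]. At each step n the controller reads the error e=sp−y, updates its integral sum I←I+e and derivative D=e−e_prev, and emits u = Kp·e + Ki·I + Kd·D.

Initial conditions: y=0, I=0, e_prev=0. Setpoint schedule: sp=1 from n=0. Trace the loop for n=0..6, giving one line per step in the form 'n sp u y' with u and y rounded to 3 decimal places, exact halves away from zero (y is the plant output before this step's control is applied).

(exact arithmetic carried between steps; '≈' marks a value shown rounded to 6 d.p. or computed from one; I and e_prev carry over from the previous line; the table rounds u and y to 3 d.p., halves away from zero)
n=0: y=0, sp=1, e=sp−y=1; I=1, D=e−e_prev=1; u=0·1+2·1+3/2·1=3.5; next y=-2/5·0+1/4·3.5=0.875
n=1: y=0.875, sp=1, e=sp−y=0.125; I=1.125, D=e−e_prev=-0.875; u=0·0.125+2·1.125+3/2·(-0.875)=0.9375; next y=-2/5·0.875+1/4·0.9375=-0.115625
n=2: y=-0.115625, sp=1, e=sp−y=1.115625; I=2.240625, D=e−e_prev=0.990625; u=0·1.115625+2·2.240625+3/2·0.990625≈5.967188; next y=-2/5·(-0.115625)+1/4·5.967188≈1.538047
n=3: y≈1.538047, sp=1, e=sp−y≈-0.538047; I≈1.702578, D=e−e_prev≈-1.653672; u=0·(-0.538047)+2·1.702578+3/2·(-1.653672)≈0.924648; next y=-2/5·1.538047+1/4·0.924648≈-0.384057
n=4: y≈-0.384057, sp=1, e=sp−y≈1.384057; I≈3.086635, D=e−e_prev≈1.922104; u=0·1.384057+2·3.086635+3/2·1.922104≈9.056425; next y=-2/5·(-0.384057)+1/4·9.056425≈2.417729
n=5: y≈2.417729, sp=1, e=sp−y≈-1.417729; I≈1.668906, D=e−e_prev≈-2.801785; u=0·(-1.417729)+2·1.668906+3/2·(-2.801785)≈-0.864866; next y=-2/5·2.417729+1/4·(-0.864866)≈-1.183308
n=6: y≈-1.183308, sp=1, e=sp−y≈2.183308; I≈3.852214, D=e−e_prev≈3.601037; u=0·2.183308+2·3.852214+3/2·3.601037≈13.105984; next y=-2/5·(-1.183308)+1/4·13.105984≈3.749819

0 1 3.500 0.000
1 1 0.938 0.875
2 1 5.967 -0.116
3 1 0.925 1.538
4 1 9.056 -0.384
5 1 -0.865 2.418
6 1 13.106 -1.183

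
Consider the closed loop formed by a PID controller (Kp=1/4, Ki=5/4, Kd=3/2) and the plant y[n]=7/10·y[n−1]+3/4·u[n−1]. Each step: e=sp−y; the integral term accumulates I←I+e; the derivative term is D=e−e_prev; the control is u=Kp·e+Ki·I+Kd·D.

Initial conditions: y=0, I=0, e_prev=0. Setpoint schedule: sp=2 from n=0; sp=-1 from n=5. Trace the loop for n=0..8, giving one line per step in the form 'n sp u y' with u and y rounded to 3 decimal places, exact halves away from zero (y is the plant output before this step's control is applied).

0 2 6.000 0.000
1 2 -8.000 4.500
2 2 17.675 -2.850
3 2 -29.621 11.261
4 2 56.752 -14.333
5 -1 -110.815 32.531
6 -1 200.679 -60.340
7 -1 -370.285 108.271
8 -1 676.628 -201.924

(exact arithmetic carried between steps; '≈' marks a value shown rounded to 6 d.p. or computed from one; I and e_prev carry over from the previous line; the table rounds u and y to 3 d.p., halves away from zero)
n=0: y=0, sp=2, e=sp−y=2; I=2, D=e−e_prev=2; u=1/4·2+5/4·2+3/2·2=6; next y=7/10·0+3/4·6=4.5
n=1: y=4.5, sp=2, e=sp−y=-2.5; I=-0.5, D=e−e_prev=-4.5; u=1/4·(-2.5)+5/4·(-0.5)+3/2·(-4.5)=-8; next y=7/10·4.5+3/4·(-8)=-2.85
n=2: y=-2.85, sp=2, e=sp−y=4.85; I=4.35, D=e−e_prev=7.35; u=1/4·4.85+5/4·4.35+3/2·7.35=17.675; next y=7/10·(-2.85)+3/4·17.675=11.26125
n=3: y=11.26125, sp=2, e=sp−y=-9.26125; I=-4.91125, D=e−e_prev=-14.11125; u=1/4·(-9.26125)+5/4·(-4.91125)+3/2·(-14.11125)=-29.62125; next y=7/10·11.26125+3/4·(-29.62125)≈-14.333063
n=4: y≈-14.333063, sp=2, e=sp−y≈16.333063; I≈11.421813, D=e−e_prev≈25.594313; u=1/4·16.333063+5/4·11.421813+3/2·25.594313≈56.752; next y=7/10·(-14.333063)+3/4·56.752≈32.530856
n=5: y≈32.530856, sp=-1, e=sp−y≈-33.530856; I≈-22.109044, D=e−e_prev≈-49.863919; u=1/4·(-33.530856)+5/4·(-22.109044)+3/2·(-49.863919)≈-110.814897; next y=7/10·32.530856+3/4·(-110.814897)≈-60.339573
n=6: y≈-60.339573, sp=-1, e=sp−y≈59.339573; I≈37.230530, D=e−e_prev≈92.870430; u=1/4·59.339573+5/4·37.230530+3/2·92.870430≈200.678700; next y=7/10·(-60.339573)+3/4·200.678700≈108.271323
n=7: y≈108.271323, sp=-1, e=sp−y≈-109.271323; I≈-72.040794, D=e−e_prev≈-168.610897; u=1/4·(-109.271323)+5/4·(-72.040794)+3/2·(-168.610897)≈-370.285168; next y=7/10·108.271323+3/4·(-370.285168)≈-201.923950
n=8: y≈-201.923950, sp=-1, e=sp−y≈200.923950; I≈128.883156, D=e−e_prev≈310.195273; u=1/4·200.923950+5/4·128.883156+3/2·310.195273≈676.627842; next y=7/10·(-201.923950)+3/4·676.627842≈366.124117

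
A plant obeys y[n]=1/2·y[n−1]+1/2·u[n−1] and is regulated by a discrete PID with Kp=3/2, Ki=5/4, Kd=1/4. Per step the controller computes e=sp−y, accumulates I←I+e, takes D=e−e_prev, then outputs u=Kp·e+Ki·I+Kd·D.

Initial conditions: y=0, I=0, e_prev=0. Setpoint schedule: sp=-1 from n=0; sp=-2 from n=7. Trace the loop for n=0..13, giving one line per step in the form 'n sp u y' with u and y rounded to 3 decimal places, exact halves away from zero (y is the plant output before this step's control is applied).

0 -1 -3.000 0.000
1 -1 0.500 -1.500
2 -1 -2.250 -0.500
3 -1 0.000 -1.375
4 -1 -1.813 -0.688
5 -1 -0.344 -1.250
6 -1 -1.531 -0.797
7 -2 -3.570 -1.164
8 -2 -0.848 -2.367
9 -2 -2.969 -1.607
10 -2 -1.228 -2.288
11 -2 -2.628 -1.758
12 -2 -1.493 -2.193
13 -2 -2.411 -1.843

(exact arithmetic carried between steps; '≈' marks a value shown rounded to 6 d.p. or computed from one; I and e_prev carry over from the previous line; the table rounds u and y to 3 d.p., halves away from zero)
n=0: y=0, sp=-1, e=sp−y=-1; I=-1, D=e−e_prev=-1; u=3/2·(-1)+5/4·(-1)+1/4·(-1)=-3; next y=1/2·0+1/2·(-3)=-1.5
n=1: y=-1.5, sp=-1, e=sp−y=0.5; I=-0.5, D=e−e_prev=1.5; u=3/2·0.5+5/4·(-0.5)+1/4·1.5=0.5; next y=1/2·(-1.5)+1/2·0.5=-0.5
n=2: y=-0.5, sp=-1, e=sp−y=-0.5; I=-1, D=e−e_prev=-1; u=3/2·(-0.5)+5/4·(-1)+1/4·(-1)=-2.25; next y=1/2·(-0.5)+1/2·(-2.25)=-1.375
n=3: y=-1.375, sp=-1, e=sp−y=0.375; I=-0.625, D=e−e_prev=0.875; u=3/2·0.375+5/4·(-0.625)+1/4·0.875=0; next y=1/2·(-1.375)+1/2·0=-0.6875
n=4: y=-0.6875, sp=-1, e=sp−y=-0.3125; I=-0.9375, D=e−e_prev=-0.6875; u=3/2·(-0.3125)+5/4·(-0.9375)+1/4·(-0.6875)=-1.8125; next y=1/2·(-0.6875)+1/2·(-1.8125)=-1.25
n=5: y=-1.25, sp=-1, e=sp−y=0.25; I=-0.6875, D=e−e_prev=0.5625; u=3/2·0.25+5/4·(-0.6875)+1/4·0.5625=-0.34375; next y=1/2·(-1.25)+1/2·(-0.34375)=-0.796875
n=6: y=-0.796875, sp=-1, e=sp−y=-0.203125; I=-0.890625, D=e−e_prev=-0.453125; u=3/2·(-0.203125)+5/4·(-0.890625)+1/4·(-0.453125)=-1.53125; next y=1/2·(-0.796875)+1/2·(-1.53125)≈-1.164063
n=7: y≈-1.164063, sp=-2, e=sp−y≈-0.835938; I≈-1.726563, D=e−e_prev≈-0.632813; u=3/2·(-0.835938)+5/4·(-1.726563)+1/4·(-0.632813)≈-3.570313; next y=1/2·(-1.164063)+1/2·(-3.570313)≈-2.367188
n=8: y≈-2.367188, sp=-2, e=sp−y≈0.367188; I≈-1.359375, D=e−e_prev≈1.203125; u=3/2·0.367188+5/4·(-1.359375)+1/4·1.203125≈-0.847656; next y=1/2·(-2.367188)+1/2·(-0.847656)≈-1.607422
n=9: y≈-1.607422, sp=-2, e=sp−y≈-0.392578; I≈-1.751953, D=e−e_prev≈-0.759766; u=3/2·(-0.392578)+5/4·(-1.751953)+1/4·(-0.759766)≈-2.96875; next y=1/2·(-1.607422)+1/2·(-2.96875)≈-2.288086
n=10: y≈-2.288086, sp=-2, e=sp−y≈0.288086; I≈-1.463867, D=e−e_prev≈0.680664; u=3/2·0.288086+5/4·(-1.463867)+1/4·0.680664≈-1.227539; next y=1/2·(-2.288086)+1/2·(-1.227539)≈-1.757813
n=11: y≈-1.757813, sp=-2, e=sp−y≈-0.242188; I≈-1.706055, D=e−e_prev≈-0.530273; u=3/2·(-0.242188)+5/4·(-1.706055)+1/4·(-0.530273)≈-2.628418; next y=1/2·(-1.757813)+1/2·(-2.628418)≈-2.193115
n=12: y≈-2.193115, sp=-2, e=sp−y≈0.193115; I≈-1.512939, D=e−e_prev≈0.435303; u=3/2·0.193115+5/4·(-1.512939)+1/4·0.435303≈-1.492676; next y=1/2·(-2.193115)+1/2·(-1.492676)≈-1.842896
n=13: y≈-1.842896, sp=-2, e=sp−y≈-0.157104; I≈-1.670044, D=e−e_prev≈-0.350220; u=3/2·(-0.157104)+5/4·(-1.670044)+1/4·(-0.350220)≈-2.410767; next y=1/2·(-1.842896)+1/2·(-2.410767)≈-2.126831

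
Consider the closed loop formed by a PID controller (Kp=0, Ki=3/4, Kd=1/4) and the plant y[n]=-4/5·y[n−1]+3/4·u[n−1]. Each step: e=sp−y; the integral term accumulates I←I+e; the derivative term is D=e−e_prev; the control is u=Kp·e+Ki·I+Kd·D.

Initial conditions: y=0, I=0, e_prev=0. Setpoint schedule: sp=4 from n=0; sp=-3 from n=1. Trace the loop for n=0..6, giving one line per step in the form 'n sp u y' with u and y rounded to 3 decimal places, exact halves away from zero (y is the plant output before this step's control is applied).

(exact arithmetic carried between steps; '≈' marks a value shown rounded to 6 d.p. or computed from one; I and e_prev carry over from the previous line; the table rounds u and y to 3 d.p., halves away from zero)
n=0: y=0, sp=4, e=sp−y=4; I=4, D=e−e_prev=4; u=0·4+3/4·4+1/4·4=4; next y=-4/5·0+3/4·4=3
n=1: y=3, sp=-3, e=sp−y=-6; I=-2, D=e−e_prev=-10; u=0·(-6)+3/4·(-2)+1/4·(-10)=-4; next y=-4/5·3+3/4·(-4)=-5.4
n=2: y=-5.4, sp=-3, e=sp−y=2.4; I=0.4, D=e−e_prev=8.4; u=0·2.4+3/4·0.4+1/4·8.4=2.4; next y=-4/5·(-5.4)+3/4·2.4=6.12
n=3: y=6.12, sp=-3, e=sp−y=-9.12; I=-8.72, D=e−e_prev=-11.52; u=0·(-9.12)+3/4·(-8.72)+1/4·(-11.52)=-9.42; next y=-4/5·6.12+3/4·(-9.42)=-11.961
n=4: y=-11.961, sp=-3, e=sp−y=8.961; I=0.241, D=e−e_prev=18.081; u=0·8.961+3/4·0.241+1/4·18.081=4.701; next y=-4/5·(-11.961)+3/4·4.701=13.09455
n=5: y=13.09455, sp=-3, e=sp−y=-16.09455; I=-15.85355, D=e−e_prev=-25.05555; u=0·(-16.09455)+3/4·(-15.85355)+1/4·(-25.05555)=-18.15405; next y=-4/5·13.09455+3/4·(-18.15405)≈-24.091178
n=6: y≈-24.091178, sp=-3, e=sp−y≈21.091178; I≈5.237628, D=e−e_prev≈37.185728; u=0·21.091178+3/4·5.237628+1/4·37.185728≈13.224653; next y=-4/5·(-24.091178)+3/4·13.224653≈29.191431

0 4 4.000 0.000
1 -3 -4.000 3.000
2 -3 2.400 -5.400
3 -3 -9.420 6.120
4 -3 4.701 -11.961
5 -3 -18.154 13.095
6 -3 13.225 -24.091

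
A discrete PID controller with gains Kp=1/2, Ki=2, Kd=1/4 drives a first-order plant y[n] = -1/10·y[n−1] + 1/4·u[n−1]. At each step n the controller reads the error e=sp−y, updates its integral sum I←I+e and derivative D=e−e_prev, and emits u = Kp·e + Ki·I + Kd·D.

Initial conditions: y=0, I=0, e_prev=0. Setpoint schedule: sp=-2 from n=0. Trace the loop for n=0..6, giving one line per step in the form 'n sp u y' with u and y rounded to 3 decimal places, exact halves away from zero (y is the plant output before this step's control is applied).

0 -2 -5.500 0.000
1 -2 -5.219 -1.375
2 -2 -7.384 -1.167
3 -2 -7.452 -1.729
4 -2 -8.242 -1.690
5 -2 -8.298 -1.891
6 -2 -8.582 -1.885

(exact arithmetic carried between steps; '≈' marks a value shown rounded to 6 d.p. or computed from one; I and e_prev carry over from the previous line; the table rounds u and y to 3 d.p., halves away from zero)
n=0: y=0, sp=-2, e=sp−y=-2; I=-2, D=e−e_prev=-2; u=1/2·(-2)+2·(-2)+1/4·(-2)=-5.5; next y=-1/10·0+1/4·(-5.5)=-1.375
n=1: y=-1.375, sp=-2, e=sp−y=-0.625; I=-2.625, D=e−e_prev=1.375; u=1/2·(-0.625)+2·(-2.625)+1/4·1.375=-5.21875; next y=-1/10·(-1.375)+1/4·(-5.21875)≈-1.167188
n=2: y≈-1.167188, sp=-2, e=sp−y≈-0.832813; I≈-3.457813, D=e−e_prev≈-0.207813; u=1/2·(-0.832813)+2·(-3.457813)+1/4·(-0.207813)≈-7.383984; next y=-1/10·(-1.167188)+1/4·(-7.383984)≈-1.729277
n=3: y≈-1.729277, sp=-2, e=sp−y≈-0.270723; I≈-3.728535, D=e−e_prev≈0.562090; u=1/2·(-0.270723)+2·(-3.728535)+1/4·0.562090≈-7.451909; next y=-1/10·(-1.729277)+1/4·(-7.451909)≈-1.690050
n=4: y≈-1.690050, sp=-2, e=sp−y≈-0.309950; I≈-4.038486, D=e−e_prev≈-0.039228; u=1/2·(-0.309950)+2·(-4.038486)+1/4·(-0.039228)≈-8.241753; next y=-1/10·(-1.690050)+1/4·(-8.241753)≈-1.891433
n=5: y≈-1.891433, sp=-2, e=sp−y≈-0.108567; I≈-4.147052, D=e−e_prev≈0.201384; u=1/2·(-0.108567)+2·(-4.147052)+1/4·0.201384≈-8.298042; next y=-1/10·(-1.891433)+1/4·(-8.298042)≈-1.885367
n=6: y≈-1.885367, sp=-2, e=sp−y≈-0.114633; I≈-4.261685, D=e−e_prev≈-0.006066; u=1/2·(-0.114633)+2·(-4.261685)+1/4·(-0.006066)≈-8.582203; next y=-1/10·(-1.885367)+1/4·(-8.582203)≈-1.957014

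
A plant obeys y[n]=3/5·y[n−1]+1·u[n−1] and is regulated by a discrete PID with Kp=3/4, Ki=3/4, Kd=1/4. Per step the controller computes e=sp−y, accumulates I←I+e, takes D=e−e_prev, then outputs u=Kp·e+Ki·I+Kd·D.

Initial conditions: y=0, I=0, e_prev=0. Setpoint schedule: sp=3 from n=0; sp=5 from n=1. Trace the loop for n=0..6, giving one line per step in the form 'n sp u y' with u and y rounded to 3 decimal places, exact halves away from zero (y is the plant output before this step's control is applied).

(exact arithmetic carried between steps; '≈' marks a value shown rounded to 6 d.p. or computed from one; I and e_prev carry over from the previous line; the table rounds u and y to 3 d.p., halves away from zero)
n=0: y=0, sp=3, e=sp−y=3; I=3, D=e−e_prev=3; u=3/4·3+3/4·3+1/4·3=5.25; next y=3/5·0+1·5.25=5.25
n=1: y=5.25, sp=5, e=sp−y=-0.25; I=2.75, D=e−e_prev=-3.25; u=3/4·(-0.25)+3/4·2.75+1/4·(-3.25)=1.0625; next y=3/5·5.25+1·1.0625=4.2125
n=2: y=4.2125, sp=5, e=sp−y=0.7875; I=3.5375, D=e−e_prev=1.0375; u=3/4·0.7875+3/4·3.5375+1/4·1.0375=3.503125; next y=3/5·4.2125+1·3.503125=6.030625
n=3: y=6.030625, sp=5, e=sp−y=-1.030625; I=2.506875, D=e−e_prev=-1.818125; u=3/4·(-1.030625)+3/4·2.506875+1/4·(-1.818125)≈0.652656; next y=3/5·6.030625+1·0.652656≈4.271031
n=4: y≈4.271031, sp=5, e=sp−y≈0.728969; I≈3.235844, D=e−e_prev≈1.759594; u=3/4·0.728969+3/4·3.235844+1/4·1.759594≈3.413508; next y=3/5·4.271031+1·3.413508≈5.976127
n=5: y≈5.976127, sp=5, e=sp−y≈-0.976127; I≈2.259717, D=e−e_prev≈-1.705095; u=3/4·(-0.976127)+3/4·2.259717+1/4·(-1.705095)≈0.536419; next y=3/5·5.976127+1·0.536419≈4.122095
n=6: y≈4.122095, sp=5, e=sp−y≈0.877905; I≈3.137622, D=e−e_prev≈1.854031; u=3/4·0.877905+3/4·3.137622+1/4·1.854031≈3.475153; next y=3/5·4.122095+1·3.475153≈5.948410

0 3 5.250 0.000
1 5 1.063 5.250
2 5 3.503 4.213
3 5 0.653 6.031
4 5 3.414 4.271
5 5 0.536 5.976
6 5 3.475 4.122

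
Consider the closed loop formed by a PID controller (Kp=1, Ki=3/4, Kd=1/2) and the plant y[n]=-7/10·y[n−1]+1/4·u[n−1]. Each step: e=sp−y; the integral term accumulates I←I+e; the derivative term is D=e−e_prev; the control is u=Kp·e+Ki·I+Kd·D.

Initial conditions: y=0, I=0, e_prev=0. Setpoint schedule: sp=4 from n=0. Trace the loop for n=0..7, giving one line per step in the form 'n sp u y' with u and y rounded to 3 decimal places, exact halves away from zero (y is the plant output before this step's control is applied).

0 4 9.000 0.000
1 4 4.938 2.250
2 4 13.204 -0.341
3 4 6.434 3.539
4 4 18.639 -0.869
5 4 6.278 5.268
6 4 25.014 -2.118
7 4 3.737 7.736

(exact arithmetic carried between steps; '≈' marks a value shown rounded to 6 d.p. or computed from one; I and e_prev carry over from the previous line; the table rounds u and y to 3 d.p., halves away from zero)
n=0: y=0, sp=4, e=sp−y=4; I=4, D=e−e_prev=4; u=1·4+3/4·4+1/2·4=9; next y=-7/10·0+1/4·9=2.25
n=1: y=2.25, sp=4, e=sp−y=1.75; I=5.75, D=e−e_prev=-2.25; u=1·1.75+3/4·5.75+1/2·(-2.25)=4.9375; next y=-7/10·2.25+1/4·4.9375=-0.340625
n=2: y=-0.340625, sp=4, e=sp−y=4.340625; I=10.090625, D=e−e_prev=2.590625; u=1·4.340625+3/4·10.090625+1/2·2.590625≈13.203906; next y=-7/10·(-0.340625)+1/4·13.203906≈3.539414
n=3: y≈3.539414, sp=4, e=sp−y≈0.460586; I≈10.551211, D=e−e_prev≈-3.880039; u=1·0.460586+3/4·10.551211+1/2·(-3.880039)≈6.433975; next y=-7/10·3.539414+1/4·6.433975≈-0.869096
n=4: y≈-0.869096, sp=4, e=sp−y≈4.869096; I≈15.420307, D=e−e_prev≈4.408510; u=1·4.869096+3/4·15.420307+1/2·4.408510≈18.638582; next y=-7/10·(-0.869096)+1/4·18.638582≈5.268013
n=5: y≈5.268013, sp=4, e=sp−y≈-1.268013; I≈14.152294, D=e−e_prev≈-6.137109; u=1·(-1.268013)+3/4·14.152294+1/2·(-6.137109)≈6.277654; next y=-7/10·5.268013+1/4·6.277654≈-2.118196
n=6: y≈-2.118196, sp=4, e=sp−y≈6.118196; I≈20.270490, D=e−e_prev≈7.386208; u=1·6.118196+3/4·20.270490+1/2·7.386208≈25.014167; next y=-7/10·(-2.118196)+1/4·25.014167≈7.736279
n=7: y≈7.736279, sp=4, e=sp−y≈-3.736279; I≈16.534211, D=e−e_prev≈-9.854474; u=1·(-3.736279)+3/4·16.534211+1/2·(-9.854474)≈3.737143; next y=-7/10·7.736279+1/4·3.737143≈-4.481109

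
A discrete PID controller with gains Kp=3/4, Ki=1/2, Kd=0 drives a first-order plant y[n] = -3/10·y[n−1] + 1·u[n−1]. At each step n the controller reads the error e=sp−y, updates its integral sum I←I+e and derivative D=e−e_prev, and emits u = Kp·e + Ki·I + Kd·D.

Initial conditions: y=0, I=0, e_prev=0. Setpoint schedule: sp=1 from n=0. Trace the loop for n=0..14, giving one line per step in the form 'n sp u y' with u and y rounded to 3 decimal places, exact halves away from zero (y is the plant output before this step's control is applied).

(exact arithmetic carried between steps; '≈' marks a value shown rounded to 6 d.p. or computed from one; I and e_prev carry over from the previous line; the table rounds u and y to 3 d.p., halves away from zero)
n=0: y=0, sp=1, e=sp−y=1; I=1, D=e−e_prev=1; u=3/4·1+1/2·1+0·1=1.25; next y=-3/10·0+1·1.25=1.25
n=1: y=1.25, sp=1, e=sp−y=-0.25; I=0.75, D=e−e_prev=-1.25; u=3/4·(-0.25)+1/2·0.75+0·(-1.25)=0.1875; next y=-3/10·1.25+1·0.1875=-0.1875
n=2: y=-0.1875, sp=1, e=sp−y=1.1875; I=1.9375, D=e−e_prev=1.4375; u=3/4·1.1875+1/2·1.9375+0·1.4375=1.859375; next y=-3/10·(-0.1875)+1·1.859375=1.915625
n=3: y=1.915625, sp=1, e=sp−y=-0.915625; I=1.021875, D=e−e_prev=-2.103125; u=3/4·(-0.915625)+1/2·1.021875+0·(-2.103125)≈-0.175781; next y=-3/10·1.915625+1·(-0.175781)≈-0.750469
n=4: y≈-0.750469, sp=1, e=sp−y≈1.750469; I≈2.772344, D=e−e_prev≈2.666094; u=3/4·1.750469+1/2·2.772344+0·2.666094≈2.699023; next y=-3/10·(-0.750469)+1·2.699023≈2.924164
n=5: y≈2.924164, sp=1, e=sp−y≈-1.924164; I≈0.848180, D=e−e_prev≈-3.674633; u=3/4·(-1.924164)+1/2·0.848180+0·(-3.674633)≈-1.019033; next y=-3/10·2.924164+1·(-1.019033)≈-1.896282
n=6: y≈-1.896282, sp=1, e=sp−y≈2.896282; I≈3.744462, D=e−e_prev≈4.820446; u=3/4·2.896282+1/2·3.744462+0·4.820446≈4.044443; next y=-3/10·(-1.896282)+1·4.044443≈4.613328
n=7: y≈4.613328, sp=1, e=sp−y≈-3.613328; I≈0.131135, D=e−e_prev≈-6.509610; u=3/4·(-3.613328)+1/2·0.131135+0·(-6.509610)≈-2.644428; next y=-3/10·4.613328+1·(-2.644428)≈-4.028427
n=8: y≈-4.028427, sp=1, e=sp−y≈5.028427; I≈5.159561, D=e−e_prev≈8.641754; u=3/4·5.028427+1/2·5.159561+0·8.641754≈6.351101; next y=-3/10·(-4.028427)+1·6.351101≈7.559629
n=9: y≈7.559629, sp=1, e=sp−y≈-6.559629; I≈-1.400067, D=e−e_prev≈-11.588055; u=3/4·(-6.559629)+1/2·(-1.400067)+0·(-11.588055)≈-5.619755; next y=-3/10·7.559629+1·(-5.619755)≈-7.887644
n=10: y≈-7.887644, sp=1, e=sp−y≈8.887644; I≈7.487576, D=e−e_prev≈15.447273; u=3/4·8.887644+1/2·7.487576+0·15.447273≈10.409521; next y=-3/10·(-7.887644)+1·10.409521≈12.775814
n=11: y≈12.775814, sp=1, e=sp−y≈-11.775814; I≈-4.288238, D=e−e_prev≈-20.663458; u=3/4·(-11.775814)+1/2·(-4.288238)+0·(-20.663458)≈-10.975980; next y=-3/10·12.775814+1·(-10.975980)≈-14.808724
n=12: y≈-14.808724, sp=1, e=sp−y≈15.808724; I≈11.520486, D=e−e_prev≈27.584538; u=3/4·15.808724+1/2·11.520486+0·27.584538≈17.616786; next y=-3/10·(-14.808724)+1·17.616786≈22.059403
n=13: y≈22.059403, sp=1, e=sp−y≈-21.059403; I≈-9.538917, D=e−e_prev≈-36.868127; u=3/4·(-21.059403)+1/2·(-9.538917)+0·(-36.868127)≈-20.564011; next y=-3/10·22.059403+1·(-20.564011)≈-27.181832
n=14: y≈-27.181832, sp=1, e=sp−y≈28.181832; I≈18.642915, D=e−e_prev≈49.241235; u=3/4·28.181832+1/2·18.642915+0·49.241235≈30.457831; next y=-3/10·(-27.181832)+1·30.457831≈38.612381

0 1 1.250 0.000
1 1 0.188 1.250
2 1 1.859 -0.188
3 1 -0.176 1.916
4 1 2.699 -0.750
5 1 -1.019 2.924
6 1 4.044 -1.896
7 1 -2.644 4.613
8 1 6.351 -4.028
9 1 -5.620 7.560
10 1 10.410 -7.888
11 1 -10.976 12.776
12 1 17.617 -14.809
13 1 -20.564 22.059
14 1 30.458 -27.182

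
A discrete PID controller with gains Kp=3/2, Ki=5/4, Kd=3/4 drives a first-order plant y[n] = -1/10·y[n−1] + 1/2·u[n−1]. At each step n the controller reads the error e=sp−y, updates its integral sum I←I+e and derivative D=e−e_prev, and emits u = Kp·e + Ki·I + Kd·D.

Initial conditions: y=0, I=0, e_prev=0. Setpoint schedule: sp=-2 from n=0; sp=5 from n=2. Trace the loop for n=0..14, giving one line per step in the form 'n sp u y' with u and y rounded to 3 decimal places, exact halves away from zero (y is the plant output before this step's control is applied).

(exact arithmetic carried between steps; '≈' marks a value shown rounded to 6 d.p. or computed from one; I and e_prev carry over from the previous line; the table rounds u and y to 3 d.p., halves away from zero)
n=0: y=0, sp=-2, e=sp−y=-2; I=-2, D=e−e_prev=-2; u=3/2·(-2)+5/4·(-2)+3/4·(-2)=-7; next y=-1/10·0+1/2·(-7)=-3.5
n=1: y=-3.5, sp=-2, e=sp−y=1.5; I=-0.5, D=e−e_prev=3.5; u=3/2·1.5+5/4·(-0.5)+3/4·3.5=4.25; next y=-1/10·(-3.5)+1/2·4.25=2.475
n=2: y=2.475, sp=5, e=sp−y=2.525; I=2.025, D=e−e_prev=1.025; u=3/2·2.525+5/4·2.025+3/4·1.025=7.0875; next y=-1/10·2.475+1/2·7.0875=3.29625
n=3: y=3.29625, sp=5, e=sp−y=1.70375; I=3.72875, D=e−e_prev=-0.82125; u=3/2·1.70375+5/4·3.72875+3/4·(-0.82125)=6.600625; next y=-1/10·3.29625+1/2·6.600625≈2.970688
n=4: y≈2.970688, sp=5, e=sp−y≈2.029313; I≈5.758063, D=e−e_prev≈0.325563; u=3/2·2.029313+5/4·5.758063+3/4·0.325563≈10.485719; next y=-1/10·2.970688+1/2·10.485719≈4.945791
n=5: y≈4.945791, sp=5, e=sp−y≈0.054209; I≈5.812272, D=e−e_prev≈-1.975103; u=3/2·0.054209+5/4·5.812272+3/4·(-1.975103)≈5.865327; next y=-1/10·4.945791+1/2·5.865327≈2.438084
n=6: y≈2.438084, sp=5, e=sp−y≈2.561916; I≈8.374188, D=e−e_prev≈2.507706; u=3/2·2.561916+5/4·8.374188+3/4·2.507706≈16.191388; next y=-1/10·2.438084+1/2·16.191388≈7.851886
n=7: y≈7.851886, sp=5, e=sp−y≈-2.851886; I≈5.522302, D=e−e_prev≈-5.413801; u=3/2·(-2.851886)+5/4·5.522302+3/4·(-5.413801)≈-1.435302; next y=-1/10·7.851886+1/2·(-1.435302)≈-1.502839
n=8: y≈-1.502839, sp=5, e=sp−y≈6.502839; I≈12.025142, D=e−e_prev≈9.354725; u=3/2·6.502839+5/4·12.025142+3/4·9.354725≈31.801730; next y=-1/10·(-1.502839)+1/2·31.801730≈16.051149
n=9: y≈16.051149, sp=5, e=sp−y≈-11.051149; I≈0.973993, D=e−e_prev≈-17.553988; u=3/2·(-11.051149)+5/4·0.973993+3/4·(-17.553988)≈-28.524724; next y=-1/10·16.051149+1/2·(-28.524724)≈-15.867477
n=10: y≈-15.867477, sp=5, e=sp−y≈20.867477; I≈21.841470, D=e−e_prev≈31.918626; u=3/2·20.867477+5/4·21.841470+3/4·31.918626≈82.542022; next y=-1/10·(-15.867477)+1/2·82.542022≈42.857759
n=11: y≈42.857759, sp=5, e=sp−y≈-37.857759; I≈-16.016289, D=e−e_prev≈-58.725235; u=3/2·(-37.857759)+5/4·(-16.016289)+3/4·(-58.725235)≈-120.850926; next y=-1/10·42.857759+1/2·(-120.850926)≈-64.711239
n=12: y≈-64.711239, sp=5, e=sp−y≈69.711239; I≈53.694950, D=e−e_prev≈107.568997; u=3/2·69.711239+5/4·53.694950+3/4·107.568997≈252.362293; next y=-1/10·(-64.711239)+1/2·252.362293≈132.652270
n=13: y≈132.652270, sp=5, e=sp−y≈-127.652270; I≈-73.957321, D=e−e_prev≈-197.363509; u=3/2·(-127.652270)+5/4·(-73.957321)+3/4·(-197.363509)≈-431.947688; next y=-1/10·132.652270+1/2·(-431.947688)≈-229.239071
n=14: y≈-229.239071, sp=5, e=sp−y≈234.239071; I≈160.281750, D=e−e_prev≈361.891341; u=3/2·234.239071+5/4·160.281750+3/4·361.891341≈823.129300; next y=-1/10·(-229.239071)+1/2·823.129300≈434.488557

0 -2 -7.000 0.000
1 -2 4.250 -3.500
2 5 7.088 2.475
3 5 6.601 3.296
4 5 10.486 2.971
5 5 5.865 4.946
6 5 16.191 2.438
7 5 -1.435 7.852
8 5 31.802 -1.503
9 5 -28.525 16.051
10 5 82.542 -15.867
11 5 -120.851 42.858
12 5 252.362 -64.711
13 5 -431.948 132.652
14 5 823.129 -229.239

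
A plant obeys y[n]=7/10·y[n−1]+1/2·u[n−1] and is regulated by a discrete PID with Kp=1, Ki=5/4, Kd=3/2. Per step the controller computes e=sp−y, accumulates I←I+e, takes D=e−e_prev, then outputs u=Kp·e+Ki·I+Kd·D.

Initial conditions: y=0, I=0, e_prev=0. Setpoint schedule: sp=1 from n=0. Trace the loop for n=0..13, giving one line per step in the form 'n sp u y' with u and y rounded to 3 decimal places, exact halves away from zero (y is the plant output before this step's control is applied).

0 1 3.750 0.000
1 1 -3.531 1.875
2 1 6.918 -0.453
3 1 -8.239 3.142
4 1 13.459 -1.920
5 1 -17.879 5.385
6 1 27.179 -5.170
7 1 -37.718 9.971
8 1 55.718 -11.880
9 1 -78.794 19.543
10 1 114.886 -25.717
11 1 -163.950 39.441
12 1 237.513 -54.366
13 1 -340.489 80.700

(exact arithmetic carried between steps; '≈' marks a value shown rounded to 6 d.p. or computed from one; I and e_prev carry over from the previous line; the table rounds u and y to 3 d.p., halves away from zero)
n=0: y=0, sp=1, e=sp−y=1; I=1, D=e−e_prev=1; u=1·1+5/4·1+3/2·1=3.75; next y=7/10·0+1/2·3.75=1.875
n=1: y=1.875, sp=1, e=sp−y=-0.875; I=0.125, D=e−e_prev=-1.875; u=1·(-0.875)+5/4·0.125+3/2·(-1.875)=-3.53125; next y=7/10·1.875+1/2·(-3.53125)=-0.453125
n=2: y=-0.453125, sp=1, e=sp−y=1.453125; I=1.578125, D=e−e_prev=2.328125; u=1·1.453125+5/4·1.578125+3/2·2.328125≈6.917969; next y=7/10·(-0.453125)+1/2·6.917969≈3.141797
n=3: y≈3.141797, sp=1, e=sp−y≈-2.141797; I≈-0.563672, D=e−e_prev≈-3.594922; u=1·(-2.141797)+5/4·(-0.563672)+3/2·(-3.594922)≈-8.238770; next y=7/10·3.141797+1/2·(-8.238770)≈-1.920127
n=4: y≈-1.920127, sp=1, e=sp−y≈2.920127; I≈2.356455, D=e−e_prev≈5.061924; u=1·2.920127+5/4·2.356455+3/2·5.061924≈13.458582; next y=7/10·(-1.920127)+1/2·13.458582≈5.385202
n=5: y≈5.385202, sp=1, e=sp−y≈-4.385202; I≈-2.028747, D=e−e_prev≈-7.305329; u=1·(-4.385202)+5/4·(-2.028747)+3/2·(-7.305329)≈-17.879129; next y=7/10·5.385202+1/2·(-17.879129)≈-5.169923
n=6: y≈-5.169923, sp=1, e=sp−y≈6.169923; I≈4.141176, D=e−e_prev≈10.555125; u=1·6.169923+5/4·4.141176+3/2·10.555125≈27.179081; next y=7/10·(-5.169923)+1/2·27.179081≈9.970594
n=7: y≈9.970594, sp=1, e=sp−y≈-8.970594; I≈-4.829418, D=e−e_prev≈-15.140517; u=1·(-8.970594)+5/4·(-4.829418)+3/2·(-15.140517)≈-37.718143; next y=7/10·9.970594+1/2·(-37.718143)≈-11.879655
n=8: y≈-11.879655, sp=1, e=sp−y≈12.879655; I≈8.050237, D=e−e_prev≈21.850250; u=1·12.879655+5/4·8.050237+3/2·21.850250≈55.717826; next y=7/10·(-11.879655)+1/2·55.717826≈19.543154
n=9: y≈19.543154, sp=1, e=sp−y≈-18.543154; I≈-10.492917, D=e−e_prev≈-31.422810; u=1·(-18.543154)+5/4·(-10.492917)+3/2·(-31.422810)≈-78.793516; next y=7/10·19.543154+1/2·(-78.793516)≈-25.716550
n=10: y≈-25.716550, sp=1, e=sp−y≈26.716550; I≈16.223633, D=e−e_prev≈45.259704; u=1·26.716550+5/4·16.223633+3/2·45.259704≈114.885646; next y=7/10·(-25.716550)+1/2·114.885646≈39.441238
n=11: y≈39.441238, sp=1, e=sp−y≈-38.441238; I≈-22.217606, D=e−e_prev≈-65.157788; u=1·(-38.441238)+5/4·(-22.217606)+3/2·(-65.157788)≈-163.949928; next y=7/10·39.441238+1/2·(-163.949928)≈-54.366097
n=12: y≈-54.366097, sp=1, e=sp−y≈55.366097; I≈33.148491, D=e−e_prev≈93.807336; u=1·55.366097+5/4·33.148491+3/2·93.807336≈237.512714; next y=7/10·(-54.366097)+1/2·237.512714≈80.700089
n=13: y≈80.700089, sp=1, e=sp−y≈-79.700089; I≈-46.551598, D=e−e_prev≈-135.066186; u=1·(-79.700089)+5/4·(-46.551598)+3/2·(-135.066186)≈-340.488866; next y=7/10·80.700089+1/2·(-340.488866)≈-113.754371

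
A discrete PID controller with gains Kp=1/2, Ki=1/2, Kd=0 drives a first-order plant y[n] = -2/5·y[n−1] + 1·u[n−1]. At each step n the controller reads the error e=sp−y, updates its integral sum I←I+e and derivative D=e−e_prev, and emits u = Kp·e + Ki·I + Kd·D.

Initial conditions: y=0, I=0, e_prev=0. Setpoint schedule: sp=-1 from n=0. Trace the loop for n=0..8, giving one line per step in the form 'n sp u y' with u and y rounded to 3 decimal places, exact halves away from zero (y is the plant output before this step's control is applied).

0 -1 -1.000 0.000
1 -1 -0.500 -1.000
2 -1 -1.400 -0.100
3 -1 -0.590 -1.360
4 -1 -1.724 -0.046
5 -1 -0.541 -1.706
6 -1 -2.035 0.141
7 -1 -0.373 -2.091
8 -1 -2.382 0.463

(exact arithmetic carried between steps; '≈' marks a value shown rounded to 6 d.p. or computed from one; I and e_prev carry over from the previous line; the table rounds u and y to 3 d.p., halves away from zero)
n=0: y=0, sp=-1, e=sp−y=-1; I=-1, D=e−e_prev=-1; u=1/2·(-1)+1/2·(-1)+0·(-1)=-1; next y=-2/5·0+1·(-1)=-1
n=1: y=-1, sp=-1, e=sp−y=0; I=-1, D=e−e_prev=1; u=1/2·0+1/2·(-1)+0·1=-0.5; next y=-2/5·(-1)+1·(-0.5)=-0.1
n=2: y=-0.1, sp=-1, e=sp−y=-0.9; I=-1.9, D=e−e_prev=-0.9; u=1/2·(-0.9)+1/2·(-1.9)+0·(-0.9)=-1.4; next y=-2/5·(-0.1)+1·(-1.4)=-1.36
n=3: y=-1.36, sp=-1, e=sp−y=0.36; I=-1.54, D=e−e_prev=1.26; u=1/2·0.36+1/2·(-1.54)+0·1.26=-0.59; next y=-2/5·(-1.36)+1·(-0.59)=-0.046
n=4: y=-0.046, sp=-1, e=sp−y=-0.954; I=-2.494, D=e−e_prev=-1.314; u=1/2·(-0.954)+1/2·(-2.494)+0·(-1.314)=-1.724; next y=-2/5·(-0.046)+1·(-1.724)=-1.7056
n=5: y=-1.7056, sp=-1, e=sp−y=0.7056; I=-1.7884, D=e−e_prev=1.6596; u=1/2·0.7056+1/2·(-1.7884)+0·1.6596=-0.5414; next y=-2/5·(-1.7056)+1·(-0.5414)=0.14084
n=6: y=0.14084, sp=-1, e=sp−y=-1.14084; I=-2.92924, D=e−e_prev=-1.84644; u=1/2·(-1.14084)+1/2·(-2.92924)+0·(-1.84644)=-2.03504; next y=-2/5·0.14084+1·(-2.03504)=-2.091376
n=7: y=-2.091376, sp=-1, e=sp−y=1.091376; I=-1.837864, D=e−e_prev=2.232216; u=1/2·1.091376+1/2·(-1.837864)+0·2.232216=-0.373244; next y=-2/5·(-2.091376)+1·(-0.373244)≈0.463306
n=8: y≈0.463306, sp=-1, e=sp−y≈-1.463306; I≈-3.301170, D=e−e_prev≈-2.554682; u=1/2·(-1.463306)+1/2·(-3.301170)+0·(-2.554682)≈-2.382238; next y=-2/5·0.463306+1·(-2.382238)≈-2.567561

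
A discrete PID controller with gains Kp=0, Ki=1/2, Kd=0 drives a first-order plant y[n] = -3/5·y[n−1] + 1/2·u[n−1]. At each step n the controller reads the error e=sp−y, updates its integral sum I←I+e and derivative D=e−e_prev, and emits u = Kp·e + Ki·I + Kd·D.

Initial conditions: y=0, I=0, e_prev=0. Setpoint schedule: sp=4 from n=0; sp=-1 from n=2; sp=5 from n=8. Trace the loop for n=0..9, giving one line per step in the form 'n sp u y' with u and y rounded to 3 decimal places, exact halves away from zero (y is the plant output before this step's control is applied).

(exact arithmetic carried between steps; '≈' marks a value shown rounded to 6 d.p. or computed from one; I and e_prev carry over from the previous line; the table rounds u and y to 3 d.p., halves away from zero)
n=0: y=0, sp=4, e=sp−y=4; I=4, D=e−e_prev=4; u=0·4+1/2·4+0·4=2; next y=-3/5·0+1/2·2=1
n=1: y=1, sp=4, e=sp−y=3; I=7, D=e−e_prev=-1; u=0·3+1/2·7+0·(-1)=3.5; next y=-3/5·1+1/2·3.5=1.15
n=2: y=1.15, sp=-1, e=sp−y=-2.15; I=4.85, D=e−e_prev=-5.15; u=0·(-2.15)+1/2·4.85+0·(-5.15)=2.425; next y=-3/5·1.15+1/2·2.425=0.5225
n=3: y=0.5225, sp=-1, e=sp−y=-1.5225; I=3.3275, D=e−e_prev=0.6275; u=0·(-1.5225)+1/2·3.3275+0·0.6275=1.66375; next y=-3/5·0.5225+1/2·1.66375=0.518375
n=4: y=0.518375, sp=-1, e=sp−y=-1.518375; I=1.809125, D=e−e_prev=0.004125; u=0·(-1.518375)+1/2·1.809125+0·0.004125≈0.904563; next y=-3/5·0.518375+1/2·0.904563≈0.141256
n=5: y≈0.141256, sp=-1, e=sp−y≈-1.141256; I≈0.667869, D=e−e_prev≈0.377119; u=0·(-1.141256)+1/2·0.667869+0·0.377119≈0.333934; next y=-3/5·0.141256+1/2·0.333934≈0.082213
n=6: y≈0.082213, sp=-1, e=sp−y≈-1.082213; I≈-0.414345, D=e−e_prev≈0.059043; u=0·(-1.082213)+1/2·(-0.414345)+0·0.059043≈-0.207172; next y=-3/5·0.082213+1/2·(-0.207172)≈-0.152914
n=7: y≈-0.152914, sp=-1, e=sp−y≈-0.847086; I≈-1.261430, D=e−e_prev≈0.235128; u=0·(-0.847086)+1/2·(-1.261430)+0·0.235128≈-0.630715; next y=-3/5·(-0.152914)+1/2·(-0.630715)≈-0.223609
n=8: y≈-0.223609, sp=5, e=sp−y≈5.223609; I≈3.962179, D=e−e_prev≈6.070695; u=0·5.223609+1/2·3.962179+0·6.070695≈1.981089; next y=-3/5·(-0.223609)+1/2·1.981089≈1.124710
n=9: y≈1.124710, sp=5, e=sp−y≈3.875290; I≈7.837469, D=e−e_prev≈-1.348319; u=0·3.875290+1/2·7.837469+0·(-1.348319)≈3.918734; next y=-3/5·1.124710+1/2·3.918734≈1.284541

0 4 2.000 0.000
1 4 3.500 1.000
2 -1 2.425 1.150
3 -1 1.664 0.523
4 -1 0.905 0.518
5 -1 0.334 0.141
6 -1 -0.207 0.082
7 -1 -0.631 -0.153
8 5 1.981 -0.224
9 5 3.919 1.125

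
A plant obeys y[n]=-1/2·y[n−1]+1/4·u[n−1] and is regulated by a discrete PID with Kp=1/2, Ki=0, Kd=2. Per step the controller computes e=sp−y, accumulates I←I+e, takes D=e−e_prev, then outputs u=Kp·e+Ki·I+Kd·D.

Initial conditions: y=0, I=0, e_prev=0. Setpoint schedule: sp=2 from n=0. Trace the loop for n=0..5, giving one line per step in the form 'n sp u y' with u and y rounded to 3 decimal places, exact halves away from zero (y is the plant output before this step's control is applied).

0 2 5.000 0.000
1 2 -2.125 1.250
2 2 6.391 -1.156
3 2 -6.752 2.176
4 2 12.291 -2.776
5 2 -15.704 4.461

(exact arithmetic carried between steps; '≈' marks a value shown rounded to 6 d.p. or computed from one; I and e_prev carry over from the previous line; the table rounds u and y to 3 d.p., halves away from zero)
n=0: y=0, sp=2, e=sp−y=2; I=2, D=e−e_prev=2; u=1/2·2+0·2+2·2=5; next y=-1/2·0+1/4·5=1.25
n=1: y=1.25, sp=2, e=sp−y=0.75; I=2.75, D=e−e_prev=-1.25; u=1/2·0.75+0·2.75+2·(-1.25)=-2.125; next y=-1/2·1.25+1/4·(-2.125)=-1.15625
n=2: y=-1.15625, sp=2, e=sp−y=3.15625; I=5.90625, D=e−e_prev=2.40625; u=1/2·3.15625+0·5.90625+2·2.40625=6.390625; next y=-1/2·(-1.15625)+1/4·6.390625≈2.175781
n=3: y≈2.175781, sp=2, e=sp−y≈-0.175781; I≈5.730469, D=e−e_prev≈-3.332031; u=1/2·(-0.175781)+0·5.730469+2·(-3.332031)≈-6.751953; next y=-1/2·2.175781+1/4·(-6.751953)≈-2.775879
n=4: y≈-2.775879, sp=2, e=sp−y≈4.775879; I≈10.506348, D=e−e_prev≈4.951660; u=1/2·4.775879+0·10.506348+2·4.951660≈12.291260; next y=-1/2·(-2.775879)+1/4·12.291260≈4.460754
n=5: y≈4.460754, sp=2, e=sp−y≈-2.460754; I≈8.045593, D=e−e_prev≈-7.236633; u=1/2·(-2.460754)+0·8.045593+2·(-7.236633)≈-15.703644; next y=-1/2·4.460754+1/4·(-15.703644)≈-6.156288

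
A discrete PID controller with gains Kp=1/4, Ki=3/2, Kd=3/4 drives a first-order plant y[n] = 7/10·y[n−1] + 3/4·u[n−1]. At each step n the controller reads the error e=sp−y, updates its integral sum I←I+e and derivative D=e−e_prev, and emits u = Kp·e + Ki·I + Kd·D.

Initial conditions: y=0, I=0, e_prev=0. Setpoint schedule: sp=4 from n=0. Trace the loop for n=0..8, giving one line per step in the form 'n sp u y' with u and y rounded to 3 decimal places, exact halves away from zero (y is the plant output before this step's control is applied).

0 4 10.000 0.000
1 4 -5.750 7.500
2 4 11.031 0.938
3 4 -9.277 8.930
4 4 13.415 -0.707
5 4 -12.435 9.566
6 4 17.411 -2.630
7 4 -16.409 11.217
8 4 22.331 -4.455

(exact arithmetic carried between steps; '≈' marks a value shown rounded to 6 d.p. or computed from one; I and e_prev carry over from the previous line; the table rounds u and y to 3 d.p., halves away from zero)
n=0: y=0, sp=4, e=sp−y=4; I=4, D=e−e_prev=4; u=1/4·4+3/2·4+3/4·4=10; next y=7/10·0+3/4·10=7.5
n=1: y=7.5, sp=4, e=sp−y=-3.5; I=0.5, D=e−e_prev=-7.5; u=1/4·(-3.5)+3/2·0.5+3/4·(-7.5)=-5.75; next y=7/10·7.5+3/4·(-5.75)=0.9375
n=2: y=0.9375, sp=4, e=sp−y=3.0625; I=3.5625, D=e−e_prev=6.5625; u=1/4·3.0625+3/2·3.5625+3/4·6.5625=11.03125; next y=7/10·0.9375+3/4·11.03125≈8.929688
n=3: y≈8.929688, sp=4, e=sp−y≈-4.929688; I≈-1.367188, D=e−e_prev≈-7.992188; u=1/4·(-4.929688)+3/2·(-1.367188)+3/4·(-7.992188)≈-9.277344; next y=7/10·8.929688+3/4·(-9.277344)≈-0.707227
n=4: y≈-0.707227, sp=4, e=sp−y≈4.707227; I≈3.340039, D=e−e_prev≈9.636914; u=1/4·4.707227+3/2·3.340039+3/4·9.636914≈13.414551; next y=7/10·(-0.707227)+3/4·13.414551≈9.565854
n=5: y≈9.565854, sp=4, e=sp−y≈-5.565854; I≈-2.225815, D=e−e_prev≈-10.273081; u=1/4·(-5.565854)+3/2·(-2.225815)+3/4·(-10.273081)≈-12.434998; next y=7/10·9.565854+3/4·(-12.434998)≈-2.630150
n=6: y≈-2.630150, sp=4, e=sp−y≈6.630150; I≈4.404335, D=e−e_prev≈12.196005; u=1/4·6.630150+3/2·4.404335+3/4·12.196005≈17.411043; next y=7/10·(-2.630150)+3/4·17.411043≈11.217177
n=7: y≈11.217177, sp=4, e=sp−y≈-7.217177; I≈-2.812842, D=e−e_prev≈-13.847327; u=1/4·(-7.217177)+3/2·(-2.812842)+3/4·(-13.847327)≈-16.409053; next y=7/10·11.217177+3/4·(-16.409053)≈-4.454766
n=8: y≈-4.454766, sp=4, e=sp−y≈8.454766; I≈5.641924, D=e−e_prev≈15.671943; u=1/4·8.454766+3/2·5.641924+3/4·15.671943≈22.330534; next y=7/10·(-4.454766)+3/4·22.330534≈13.629564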